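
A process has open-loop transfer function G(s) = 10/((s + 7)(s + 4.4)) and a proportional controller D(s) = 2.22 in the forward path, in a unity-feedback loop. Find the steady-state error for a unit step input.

0.581

The loop is type 0. Static position error constant K_pos = D(0)·G(0) = 2.22·0.3247 = 0.7208.
Steady-state error to a unit step: e_ss = 1/(1+K_pos) = 1/1.721 = 0.581.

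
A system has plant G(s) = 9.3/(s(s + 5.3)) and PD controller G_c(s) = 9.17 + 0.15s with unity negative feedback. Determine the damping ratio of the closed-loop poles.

ζ = 0.362

Forward path: (9.17 + 0.15s)·9.3/(s(s+5.3)). The closed-loop characteristic equation is s² + (5.3 + 9.3·0.15)s + 9.3·9.17 = 0.
That is s² + 6.695s + 85.28 = 0, so ω_n = 9.235 rad/s and ζ = 6.695/(2·9.235) = 0.3625.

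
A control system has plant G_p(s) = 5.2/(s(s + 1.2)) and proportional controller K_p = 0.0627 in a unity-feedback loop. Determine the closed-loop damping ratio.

ζ = 1.05

1 + K_p·G_p(s) = 0 gives s² + 1.2s + 0.326 = 0.
Matching s² + 2ζω_n s + ω_n²: ω_n = √0.326 = 0.571 rad/s and 2ζω_n = 1.2, so ζ = 1.2/(2·0.571) = 1.05.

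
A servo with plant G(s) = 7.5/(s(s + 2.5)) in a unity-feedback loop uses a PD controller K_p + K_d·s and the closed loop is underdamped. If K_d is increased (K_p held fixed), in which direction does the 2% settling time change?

Characteristic equation s² + (2.5 + 7.5K_d)s + 7.5K_p = 0: raising K_d increases ζω_n = (2.5+7.5K_d)/2 while the loop stays underdamped, so T_s ≈ 4/(ζω_n) decreases.

decrease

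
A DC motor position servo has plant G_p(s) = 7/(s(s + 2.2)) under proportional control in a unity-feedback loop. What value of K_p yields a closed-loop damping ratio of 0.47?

K_p = 0.783

Closed-loop characteristic equation: s² + 2.2s + K_p·7 = 0.
So ω_n = √(7K_p) and 2ζω_n = 2.2, giving ζ = 2.2/(2√(7K_p)).
Setting ζ = 0.47: √(7K_p) = 2.2/(2·0.47) = 2.34, so K_p = 5.478/7 = 0.783.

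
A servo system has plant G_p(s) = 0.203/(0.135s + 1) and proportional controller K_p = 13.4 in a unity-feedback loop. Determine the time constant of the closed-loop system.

τ = 0.0363 s

Closed loop: T(s) = K_p·G_p/(1+K_p·G_p) = 2.72/(0.135s + 1 + 2.72), with pole at s = −(1 + 2.72)/0.135 = −27.56.
Closed-loop time constant τ = 1/27.56 = 0.0363 s.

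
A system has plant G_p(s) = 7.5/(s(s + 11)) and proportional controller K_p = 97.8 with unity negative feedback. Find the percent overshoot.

52.1%

From 1 + K_pG_p(s) = 0: s² + 11s + 733.5 = 0 ⇒ ω_n = 27.08, ζ = 0.2031.
%OS = 100·exp(−πζ/√(1−ζ²)) = 100·exp(−π·0.2031/√0.9588) = 52.1%.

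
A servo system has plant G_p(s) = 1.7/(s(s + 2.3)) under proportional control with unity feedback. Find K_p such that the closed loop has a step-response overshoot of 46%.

From %OS = 100·exp(−πζ/√(1−ζ²)) = 46%, ζ = −ln(0.46)/√(π²+ln²(0.46)) = 0.24.
Characteristic equation s² + 2.3s + 1.7K_p = 0 gives ζ = 2.3/(2√(1.7K_p)).
Setting ζ = 0.24: √(1.7K_p) = 2.3/(2·0.24) = 4.793, so K_p = 22.97/1.7 = 13.5.

K_p = 13.5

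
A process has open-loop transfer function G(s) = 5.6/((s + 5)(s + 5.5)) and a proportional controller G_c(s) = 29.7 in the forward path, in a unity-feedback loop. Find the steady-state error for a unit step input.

The loop is type 0. Static position error constant K_pos = G_c(0)·G(0) = 29.7·0.2036 = 6.048.
Steady-state error to a unit step: e_ss = 1/(1+K_pos) = 1/7.048 = 0.142.

0.142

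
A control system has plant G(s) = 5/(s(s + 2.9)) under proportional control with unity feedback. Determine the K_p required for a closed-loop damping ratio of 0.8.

Closed-loop characteristic equation: s² + 2.9s + K_p·5 = 0.
So ω_n = √(5K_p) and 2ζω_n = 2.9, giving ζ = 2.9/(2√(5K_p)).
Setting ζ = 0.8: √(5K_p) = 2.9/(2·0.8) = 1.812, so K_p = 3.285/5 = 0.657.

K_p = 0.657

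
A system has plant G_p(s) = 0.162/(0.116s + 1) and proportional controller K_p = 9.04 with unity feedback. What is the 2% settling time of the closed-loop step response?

Closed loop: T(s) = K_p·G_p/(1+K_p·G_p) = 1.464/(0.116s + 1 + 1.464), with pole at s = −(1 + 1.464)/0.116 = −21.25.
τ = 1/21.25 = 0.04707 s, so 2% settling time ≈ 4τ = 0.188 s.

T_s ≈ 0.188 s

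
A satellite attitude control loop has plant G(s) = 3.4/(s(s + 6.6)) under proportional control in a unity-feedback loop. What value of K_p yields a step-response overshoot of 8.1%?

From %OS = 100·exp(−πζ/√(1−ζ²)) = 8.1%, ζ = −ln(0.081)/√(π²+ln²(0.081)) = 0.6247.
Characteristic equation s² + 6.6s + 3.4K_p = 0 gives ζ = 6.6/(2√(3.4K_p)).
Setting ζ = 0.6247: √(3.4K_p) = 6.6/(2·0.6247) = 5.283, so K_p = 27.91/3.4 = 8.21.

K_p = 8.21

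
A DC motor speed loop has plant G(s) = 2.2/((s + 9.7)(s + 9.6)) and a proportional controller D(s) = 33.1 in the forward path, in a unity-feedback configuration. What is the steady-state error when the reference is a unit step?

0.561

The loop is type 0. Static position error constant K_pos = D(0)·G(0) = 33.1·0.02363 = 0.782.
Steady-state error to a unit step: e_ss = 1/(1+K_pos) = 1/1.782 = 0.561.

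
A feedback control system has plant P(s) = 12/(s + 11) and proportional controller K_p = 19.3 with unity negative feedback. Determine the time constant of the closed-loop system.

Closed-loop transfer function: T(s) = K_p·P(s)/(1 + K_p·P(s)) = 231.6/(s + 11 + 231.6) = 231.6/(s + 242.6).
Time constant τ = 1/242.6 = 0.00412 s.

τ = 0.00412 s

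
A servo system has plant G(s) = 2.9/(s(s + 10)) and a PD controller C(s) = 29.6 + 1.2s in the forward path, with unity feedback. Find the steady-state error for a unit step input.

The open loop C(s)G(s) has a pole at the origin (type 1), so the static position error constant is infinite and e_ss = 1/(1+∞) = 0.

0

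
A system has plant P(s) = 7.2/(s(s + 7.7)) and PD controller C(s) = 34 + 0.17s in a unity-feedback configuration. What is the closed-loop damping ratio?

ζ = 0.285

Forward path: (34 + 0.17s)·7.2/(s(s+7.7)). The closed-loop characteristic equation is s² + (7.7 + 7.2·0.17)s + 7.2·34 = 0.
That is s² + 8.924s + 244.8 = 0, so ω_n = 15.65 rad/s and ζ = 8.924/(2·15.65) = 0.2852.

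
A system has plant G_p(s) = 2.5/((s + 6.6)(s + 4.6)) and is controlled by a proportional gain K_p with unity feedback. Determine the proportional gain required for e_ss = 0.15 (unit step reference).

K_p = 68.8

Steady-state error for a unit step on this type-0 loop is 1/(1 + K_p·G_p(0)).
G_p(0) = 0.08235. Require 1/(1 + K_p·0.08235) = 0.15, so 1 + 0.08235·K_p = 6.667.
K_p = (6.667 − 1)/0.08235 = 68.8.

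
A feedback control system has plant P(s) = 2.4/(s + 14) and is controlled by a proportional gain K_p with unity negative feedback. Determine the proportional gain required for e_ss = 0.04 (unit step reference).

The loop is type 0, so e_ss(step) = 1/(1 + K_pos) with K_pos = K_p·P(0).
P(0) = 0.1714. Require 1/(1 + K_p·0.1714) = 0.04, so 1 + 0.1714·K_p = 25.
K_p = (25 − 1)/0.1714 = 140.

K_p = 140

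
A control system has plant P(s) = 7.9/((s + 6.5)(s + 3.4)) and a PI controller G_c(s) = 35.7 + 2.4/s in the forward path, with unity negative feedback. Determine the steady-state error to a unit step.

0

The open loop G_c(s)P(s) has a pole at the origin (type 1), so the static position error constant is infinite and e_ss = 1/(1+∞) = 0.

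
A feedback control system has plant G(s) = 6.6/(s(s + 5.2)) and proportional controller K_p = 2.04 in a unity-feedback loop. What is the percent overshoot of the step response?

From 1 + K_pG(s) = 0: s² + 5.2s + 13.46 = 0 ⇒ ω_n = 3.669, ζ = 0.7086.
%OS = 100·exp(−πζ/√(1−ζ²)) = 100·exp(−π·0.7086/√0.4979) = 4.27%.

4.27%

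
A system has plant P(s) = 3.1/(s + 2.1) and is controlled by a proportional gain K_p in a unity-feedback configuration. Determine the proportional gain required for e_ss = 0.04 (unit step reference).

Steady-state error for a unit step on this type-0 loop is 1/(1 + K_p·P(0)).
P(0) = 1.476. Require 1/(1 + K_p·1.476) = 0.04, so 1 + 1.476·K_p = 25.
K_p = (25 − 1)/1.476 = 16.3.

K_p = 16.3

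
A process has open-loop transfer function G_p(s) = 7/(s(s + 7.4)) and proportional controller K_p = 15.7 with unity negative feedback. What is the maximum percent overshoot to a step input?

30.6%

From 1 + K_pG_p(s) = 0: s² + 7.4s + 109.9 = 0 ⇒ ω_n = 10.48, ζ = 0.3529.
%OS = 100·exp(−πζ/√(1−ζ²)) = 100·exp(−π·0.3529/√0.8754) = 30.6%.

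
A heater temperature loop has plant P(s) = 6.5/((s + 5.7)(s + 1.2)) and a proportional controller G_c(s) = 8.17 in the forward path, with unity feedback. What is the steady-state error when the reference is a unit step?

The loop is type 0. Static position error constant K_pos = G_c(0)·P(0) = 8.17·0.9503 = 7.764.
Steady-state error to a unit step: e_ss = 1/(1+K_pos) = 1/8.764 = 0.114.

0.114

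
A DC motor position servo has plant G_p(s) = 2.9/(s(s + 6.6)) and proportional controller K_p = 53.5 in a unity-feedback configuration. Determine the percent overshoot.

From 1 + K_pG_p(s) = 0: s² + 6.6s + 155.2 = 0 ⇒ ω_n = 12.46, ζ = 0.2649.
%OS = 100·exp(−πζ/√(1−ζ²)) = 100·exp(−π·0.2649/√0.9298) = 42.2%.

42.2%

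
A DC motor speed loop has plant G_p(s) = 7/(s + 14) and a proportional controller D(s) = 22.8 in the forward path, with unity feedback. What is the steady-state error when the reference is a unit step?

0.0806

The loop is type 0. Static position error constant K_pos = D(0)·G_p(0) = 22.8·0.5 = 11.4.
Steady-state error to a unit step: e_ss = 1/(1+K_pos) = 1/12.4 = 0.0806.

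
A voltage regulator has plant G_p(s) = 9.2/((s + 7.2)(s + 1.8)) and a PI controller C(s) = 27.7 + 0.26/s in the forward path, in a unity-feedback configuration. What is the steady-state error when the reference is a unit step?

The open loop C(s)G_p(s) has a pole at the origin (type 1), so the static position error constant is infinite and e_ss = 1/(1+∞) = 0.

0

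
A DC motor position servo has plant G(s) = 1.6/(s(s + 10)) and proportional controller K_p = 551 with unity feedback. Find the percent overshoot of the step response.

58.5%

Closed-loop characteristic equation: s² + 10s + 881.6 = 0, so ω_n = 29.69 rad/s and ζ = 10/(2·29.69) = 0.1684.
%OS = 100·exp(−πζ/√(1−ζ²)) = 100·exp(−π·0.1684/√0.9716) = 58.5%.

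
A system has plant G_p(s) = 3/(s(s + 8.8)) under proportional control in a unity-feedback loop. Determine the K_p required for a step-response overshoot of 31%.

From %OS = 100·exp(−πζ/√(1−ζ²)) = 31%, ζ = −ln(0.31)/√(π²+ln²(0.31)) = 0.3493.
Characteristic equation s² + 8.8s + 3K_p = 0 gives ζ = 8.8/(2√(3K_p)).
Setting ζ = 0.3493: √(3K_p) = 8.8/(2·0.3493) = 12.6, so K_p = 158.7/3 = 52.9.

K_p = 52.9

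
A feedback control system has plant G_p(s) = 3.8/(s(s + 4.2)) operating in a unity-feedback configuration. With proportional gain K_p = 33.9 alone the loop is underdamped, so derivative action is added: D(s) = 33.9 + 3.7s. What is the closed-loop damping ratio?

ζ = 0.804

Forward path: (33.9 + 3.7s)·3.8/(s(s+4.2)). The closed-loop characteristic equation is s² + (4.2 + 3.8·3.7)s + 3.8·33.9 = 0.
That is s² + 18.26s + 128.8 = 0, so ω_n = 11.35 rad/s and ζ = 18.26/(2·11.35) = 0.8044.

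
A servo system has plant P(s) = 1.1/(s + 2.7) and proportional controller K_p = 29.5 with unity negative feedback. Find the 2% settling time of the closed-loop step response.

T_s ≈ 0.114 s

Closed-loop transfer function: T(s) = K_p·P(s)/(1 + K_p·P(s)) = 32.45/(s + 2.7 + 32.45) = 32.45/(s + 35.15).
Time constant τ = 1/35.15 = 0.02845 s, so the 2% settling time is about 4τ = 0.114 s.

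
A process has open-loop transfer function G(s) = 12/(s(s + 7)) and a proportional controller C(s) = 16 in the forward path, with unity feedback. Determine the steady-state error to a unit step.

The open loop C(s)G(s) has a pole at the origin (type 1), so the static position error constant is infinite and e_ss = 1/(1+∞) = 0.

0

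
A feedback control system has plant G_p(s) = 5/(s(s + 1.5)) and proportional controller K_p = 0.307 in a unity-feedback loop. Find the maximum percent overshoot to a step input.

9.17%

Closed-loop characteristic equation: s² + 1.5s + 1.535 = 0, so ω_n = 1.239 rad/s and ζ = 1.5/(2·1.239) = 0.6054.
%OS = 100·exp(−πζ/√(1−ζ²)) = 100·exp(−π·0.6054/√0.6336) = 9.17%.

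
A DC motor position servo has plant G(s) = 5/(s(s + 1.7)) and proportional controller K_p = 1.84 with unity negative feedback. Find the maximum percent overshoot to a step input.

Closed-loop characteristic equation: s² + 1.7s + 9.2 = 0, so ω_n = 3.033 rad/s and ζ = 1.7/(2·3.033) = 0.2802.
%OS = 100·exp(−πζ/√(1−ζ²)) = 100·exp(−π·0.2802/√0.9215) = 40%.

40%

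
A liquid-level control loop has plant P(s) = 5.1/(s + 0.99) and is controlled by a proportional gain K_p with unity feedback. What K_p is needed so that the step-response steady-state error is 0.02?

For a type-0 loop with proportional control, e_ss = 1/(1 + K_p·P(0)).
P(0) = 5.152. Require 1/(1 + K_p·5.152) = 0.02, so 1 + 5.152·K_p = 50.
K_p = (50 − 1)/5.152 = 9.51.

K_p = 9.51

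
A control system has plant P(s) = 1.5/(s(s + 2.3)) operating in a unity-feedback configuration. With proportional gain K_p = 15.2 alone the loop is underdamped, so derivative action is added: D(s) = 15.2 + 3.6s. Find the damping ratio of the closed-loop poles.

ζ = 0.806

Forward path: (15.2 + 3.6s)·1.5/(s(s+2.3)). The closed-loop characteristic equation is s² + (2.3 + 1.5·3.6)s + 1.5·15.2 = 0.
That is s² + 7.7s + 22.8 = 0, so ω_n = 4.775 rad/s and ζ = 7.7/(2·4.775) = 0.8063.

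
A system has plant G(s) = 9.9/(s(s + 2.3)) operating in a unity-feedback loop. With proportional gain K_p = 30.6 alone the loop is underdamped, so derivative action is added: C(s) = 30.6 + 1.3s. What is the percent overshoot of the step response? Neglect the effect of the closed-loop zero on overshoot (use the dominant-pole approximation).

21.8%

Forward path: (30.6 + 1.3s)·9.9/(s(s+2.3)). The closed-loop characteristic equation is s² + (2.3 + 9.9·1.3)s + 9.9·30.6 = 0.
That is s² + 15.17s + 302.9 = 0, so ω_n = 17.41 rad/s and ζ = 15.17/(2·17.41) = 0.4358.
%OS = 100·exp(−πζ/√(1−ζ²)) = 21.8%.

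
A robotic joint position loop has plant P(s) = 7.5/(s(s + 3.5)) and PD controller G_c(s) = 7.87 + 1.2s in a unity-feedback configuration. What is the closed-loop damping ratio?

ζ = 0.814

Forward path: (7.87 + 1.2s)·7.5/(s(s+3.5)). The closed-loop characteristic equation is s² + (3.5 + 7.5·1.2)s + 7.5·7.87 = 0.
That is s² + 12.5s + 59.02 = 0, so ω_n = 7.683 rad/s and ζ = 12.5/(2·7.683) = 0.8135.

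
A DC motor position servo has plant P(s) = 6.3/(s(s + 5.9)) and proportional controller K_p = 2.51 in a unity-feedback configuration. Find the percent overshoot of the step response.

The closed-loop denominator s² + 5.9s + 15.81 gives ω_n = √15.81 = 3.977 and ζ = 5.9/(2ω_n) = 0.7418.
%OS = 100·exp(−πζ/√(1−ζ²)) = 100·exp(−π·0.7418/√0.4497) = 3.09%.

3.09%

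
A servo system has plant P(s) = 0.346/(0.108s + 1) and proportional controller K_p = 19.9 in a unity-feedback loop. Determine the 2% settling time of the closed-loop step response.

T_s ≈ 0.0548 s

Closed loop: T(s) = K_p·P/(1+K_p·P) = 6.885/(0.108s + 1 + 6.885), with pole at s = −(1 + 6.885)/0.108 = −73.01.
τ = 1/73.01 = 0.0137 s, so 2% settling time ≈ 4τ = 0.0548 s.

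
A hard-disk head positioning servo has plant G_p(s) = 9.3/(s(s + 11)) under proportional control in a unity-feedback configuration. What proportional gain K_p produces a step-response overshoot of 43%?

From %OS = 100·exp(−πζ/√(1−ζ²)) = 43%, ζ = −ln(0.43)/√(π²+ln²(0.43)) = 0.2594.
Characteristic equation s² + 11s + 9.3K_p = 0 gives ζ = 11/(2√(9.3K_p)).
Setting ζ = 0.2594: √(9.3K_p) = 11/(2·0.2594) = 21.2, so K_p = 449.4/9.3 = 48.3.

K_p = 48.3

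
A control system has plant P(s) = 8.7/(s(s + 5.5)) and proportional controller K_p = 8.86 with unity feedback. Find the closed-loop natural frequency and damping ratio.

ω_n = 8.78 rad/s, ζ = 0.313

With unity feedback the closed-loop characteristic equation is s² + 5.5s + 8.86·8.7 = s² + 5.5s + 77.08 = 0.
So ω_n² = 77.08 ⇒ ω_n = 8.78 rad/s, and ζ = 5.5/(2ω_n) = 0.313.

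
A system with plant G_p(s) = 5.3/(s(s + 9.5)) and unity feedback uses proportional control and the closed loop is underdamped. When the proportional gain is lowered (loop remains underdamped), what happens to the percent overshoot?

decrease

ζ = 9.5/(2√(5.3K_p)) rises as K_p falls; higher damping means less overshoot.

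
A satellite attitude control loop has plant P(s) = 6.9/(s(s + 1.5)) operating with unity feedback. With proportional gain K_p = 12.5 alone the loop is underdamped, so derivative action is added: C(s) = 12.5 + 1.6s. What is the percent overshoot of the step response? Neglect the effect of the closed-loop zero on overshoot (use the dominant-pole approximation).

Forward path: (12.5 + 1.6s)·6.9/(s(s+1.5)). The closed-loop characteristic equation is s² + (1.5 + 6.9·1.6)s + 6.9·12.5 = 0.
That is s² + 12.54s + 86.25 = 0, so ω_n = 9.287 rad/s and ζ = 12.54/(2·9.287) = 0.6751.
%OS = 100·exp(−πζ/√(1−ζ²)) = 5.64%.

5.64%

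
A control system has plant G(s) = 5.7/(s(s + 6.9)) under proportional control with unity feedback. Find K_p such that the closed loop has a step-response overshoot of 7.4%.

K_p = 5.13

From %OS = 100·exp(−πζ/√(1−ζ²)) = 7.4%, ζ = −ln(0.074)/√(π²+ln²(0.074)) = 0.6381.
Characteristic equation s² + 6.9s + 5.7K_p = 0 gives ζ = 6.9/(2√(5.7K_p)).
Setting ζ = 0.6381: √(5.7K_p) = 6.9/(2·0.6381) = 5.407, so K_p = 29.23/5.7 = 5.13.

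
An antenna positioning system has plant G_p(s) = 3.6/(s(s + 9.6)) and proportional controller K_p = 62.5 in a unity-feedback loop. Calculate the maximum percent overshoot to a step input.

The closed-loop denominator s² + 9.6s + 225 gives ω_n = √225 = 15 and ζ = 9.6/(2ω_n) = 0.32.
%OS = 100·exp(−πζ/√(1−ζ²)) = 100·exp(−π·0.32/√0.8976) = 34.6%.

34.6%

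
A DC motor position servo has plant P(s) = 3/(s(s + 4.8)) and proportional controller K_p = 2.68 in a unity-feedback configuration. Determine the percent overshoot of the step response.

0.678%

Closed-loop characteristic equation: s² + 4.8s + 8.04 = 0, so ω_n = 2.835 rad/s and ζ = 4.8/(2·2.835) = 0.8464.
%OS = 100·exp(−πζ/√(1−ζ²)) = 100·exp(−π·0.8464/√0.2836) = 0.678%.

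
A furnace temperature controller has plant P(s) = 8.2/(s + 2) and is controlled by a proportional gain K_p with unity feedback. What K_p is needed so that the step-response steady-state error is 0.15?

For a type-0 loop with proportional control, e_ss = 1/(1 + K_p·P(0)).
P(0) = 4.1. Require 1/(1 + K_p·4.1) = 0.15, so 1 + 4.1·K_p = 6.667.
K_p = (6.667 − 1)/4.1 = 1.38.

K_p = 1.38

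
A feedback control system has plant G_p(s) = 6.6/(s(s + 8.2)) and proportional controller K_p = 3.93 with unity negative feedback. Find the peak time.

T_p = 1.04 s

From 1 + K_pG_p(s) = 0: s² + 8.2s + 25.94 = 0 ⇒ ω_n = 5.093, ζ = 0.805.
Damped frequency ω_d = ω_n√(1−ζ²) = 3.021 rad/s, so peak time T_p = π/ω_d = 1.04 s.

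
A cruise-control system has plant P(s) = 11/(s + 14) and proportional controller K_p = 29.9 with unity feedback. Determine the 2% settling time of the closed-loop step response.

Closed-loop transfer function: T(s) = K_p·P(s)/(1 + K_p·P(s)) = 328.9/(s + 14 + 328.9) = 328.9/(s + 342.9).
Time constant τ = 1/342.9 = 0.002916 s, so the 2% settling time is about 4τ = 0.0117 s.

T_s ≈ 0.0117 s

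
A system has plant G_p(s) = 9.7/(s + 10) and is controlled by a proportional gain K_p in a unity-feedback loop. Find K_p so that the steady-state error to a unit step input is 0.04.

For a type-0 loop with proportional control, e_ss = 1/(1 + K_p·G_p(0)).
G_p(0) = 0.97. Require 1/(1 + K_p·0.97) = 0.04, so 1 + 0.97·K_p = 25.
K_p = (25 − 1)/0.97 = 24.7.

K_p = 24.7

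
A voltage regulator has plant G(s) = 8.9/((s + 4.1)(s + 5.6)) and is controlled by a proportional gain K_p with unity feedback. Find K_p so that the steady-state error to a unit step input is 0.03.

For a type-0 loop with proportional control, e_ss = 1/(1 + K_p·G(0)).
G(0) = 0.3876. Require 1/(1 + K_p·0.3876) = 0.03, so 1 + 0.3876·K_p = 33.33.
K_p = (33.33 − 1)/0.3876 = 83.4.

K_p = 83.4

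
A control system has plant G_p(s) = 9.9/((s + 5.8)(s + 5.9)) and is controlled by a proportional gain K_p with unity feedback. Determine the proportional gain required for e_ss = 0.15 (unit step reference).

For a type-0 loop with proportional control, e_ss = 1/(1 + K_p·G_p(0)).
G_p(0) = 0.2893. Require 1/(1 + K_p·0.2893) = 0.15, so 1 + 0.2893·K_p = 6.667.
K_p = (6.667 − 1)/0.2893 = 19.6.

K_p = 19.6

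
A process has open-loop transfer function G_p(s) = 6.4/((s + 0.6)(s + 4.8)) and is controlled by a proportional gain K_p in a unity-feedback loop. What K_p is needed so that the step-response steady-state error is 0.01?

For a type-0 loop with proportional control, e_ss = 1/(1 + K_p·G_p(0)).
G_p(0) = 2.222. Require 1/(1 + K_p·2.222) = 0.01, so 1 + 2.222·K_p = 100.
K_p = (100 − 1)/2.222 = 44.5.

K_p = 44.5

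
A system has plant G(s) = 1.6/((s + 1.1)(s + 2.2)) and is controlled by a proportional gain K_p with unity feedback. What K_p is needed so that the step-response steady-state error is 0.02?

K_p = 74.1

Steady-state error for a unit step on this type-0 loop is 1/(1 + K_p·G(0)).
G(0) = 0.6612. Require 1/(1 + K_p·0.6612) = 0.02, so 1 + 0.6612·K_p = 50.
K_p = (50 − 1)/0.6612 = 74.1.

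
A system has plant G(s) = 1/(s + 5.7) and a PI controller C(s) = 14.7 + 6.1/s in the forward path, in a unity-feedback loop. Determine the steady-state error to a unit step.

The open loop C(s)G(s) has a pole at the origin (type 1), so the static position error constant is infinite and e_ss = 1/(1+∞) = 0.

0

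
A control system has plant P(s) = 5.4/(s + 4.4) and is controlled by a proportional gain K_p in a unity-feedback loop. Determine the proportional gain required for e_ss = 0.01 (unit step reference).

K_p = 80.7

Steady-state error for a unit step on this type-0 loop is 1/(1 + K_p·P(0)).
P(0) = 1.227. Require 1/(1 + K_p·1.227) = 0.01, so 1 + 1.227·K_p = 100.
K_p = (100 − 1)/1.227 = 80.7.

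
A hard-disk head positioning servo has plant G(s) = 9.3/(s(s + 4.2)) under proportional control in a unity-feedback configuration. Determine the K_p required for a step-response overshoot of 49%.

K_p = 9.67

From %OS = 100·exp(−πζ/√(1−ζ²)) = 49%, ζ = −ln(0.49)/√(π²+ln²(0.49)) = 0.2214.
Characteristic equation s² + 4.2s + 9.3K_p = 0 gives ζ = 4.2/(2√(9.3K_p)).
Setting ζ = 0.2214: √(9.3K_p) = 4.2/(2·0.2214) = 9.484, so K_p = 89.94/9.3 = 9.67.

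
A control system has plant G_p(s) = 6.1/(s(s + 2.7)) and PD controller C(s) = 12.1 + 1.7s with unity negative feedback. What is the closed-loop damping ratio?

ζ = 0.761

Forward path: (12.1 + 1.7s)·6.1/(s(s+2.7)). The closed-loop characteristic equation is s² + (2.7 + 6.1·1.7)s + 6.1·12.1 = 0.
That is s² + 13.07s + 73.81 = 0, so ω_n = 8.591 rad/s and ζ = 13.07/(2·8.591) = 0.7607.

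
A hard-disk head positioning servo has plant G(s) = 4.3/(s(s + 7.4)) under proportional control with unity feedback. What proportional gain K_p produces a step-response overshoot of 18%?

From %OS = 100·exp(−πζ/√(1−ζ²)) = 18%, ζ = −ln(0.18)/√(π²+ln²(0.18)) = 0.4791.
Characteristic equation s² + 7.4s + 4.3K_p = 0 gives ζ = 7.4/(2√(4.3K_p)).
Setting ζ = 0.4791: √(4.3K_p) = 7.4/(2·0.4791) = 7.723, so K_p = 59.64/4.3 = 13.9.

K_p = 13.9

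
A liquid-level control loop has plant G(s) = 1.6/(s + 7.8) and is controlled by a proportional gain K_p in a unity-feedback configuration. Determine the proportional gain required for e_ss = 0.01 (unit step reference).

K_p = 483

For a type-0 loop with proportional control, e_ss = 1/(1 + K_p·G(0)).
G(0) = 0.2051. Require 1/(1 + K_p·0.2051) = 0.01, so 1 + 0.2051·K_p = 100.
K_p = (100 − 1)/0.2051 = 483.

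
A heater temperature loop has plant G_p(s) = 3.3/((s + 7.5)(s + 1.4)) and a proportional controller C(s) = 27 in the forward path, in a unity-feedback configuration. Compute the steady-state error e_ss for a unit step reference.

The loop is type 0. Static position error constant K_pos = C(0)·G_p(0) = 27·0.3143 = 8.486.
Steady-state error to a unit step: e_ss = 1/(1+K_pos) = 1/9.486 = 0.105.

0.105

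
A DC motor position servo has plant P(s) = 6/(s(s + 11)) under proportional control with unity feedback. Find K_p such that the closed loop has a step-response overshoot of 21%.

K_p = 25.5

From %OS = 100·exp(−πζ/√(1−ζ²)) = 21%, ζ = −ln(0.21)/√(π²+ln²(0.21)) = 0.4449.
Characteristic equation s² + 11s + 6K_p = 0 gives ζ = 11/(2√(6K_p)).
Setting ζ = 0.4449: √(6K_p) = 11/(2·0.4449) = 12.36, so K_p = 152.8/6 = 25.5.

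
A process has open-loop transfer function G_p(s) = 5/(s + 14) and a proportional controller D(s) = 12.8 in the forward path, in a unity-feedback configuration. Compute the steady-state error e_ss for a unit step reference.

The loop is type 0. Static position error constant K_pos = D(0)·G_p(0) = 12.8·0.3571 = 4.571.
Steady-state error to a unit step: e_ss = 1/(1+K_pos) = 1/5.571 = 0.179.

0.179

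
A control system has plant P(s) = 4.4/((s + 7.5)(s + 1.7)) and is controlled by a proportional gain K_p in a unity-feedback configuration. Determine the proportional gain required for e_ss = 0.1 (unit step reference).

The loop is type 0, so e_ss(step) = 1/(1 + K_pos) with K_pos = K_p·P(0).
P(0) = 0.3451. Require 1/(1 + K_p·0.3451) = 0.1, so 1 + 0.3451·K_p = 10.
K_p = (10 − 1)/0.3451 = 26.1.

K_p = 26.1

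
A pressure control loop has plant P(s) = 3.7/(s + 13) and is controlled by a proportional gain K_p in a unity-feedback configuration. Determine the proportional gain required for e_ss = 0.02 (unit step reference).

K_p = 172

Steady-state error for a unit step on this type-0 loop is 1/(1 + K_p·P(0)).
P(0) = 0.2846. Require 1/(1 + K_p·0.2846) = 0.02, so 1 + 0.2846·K_p = 50.
K_p = (50 − 1)/0.2846 = 172.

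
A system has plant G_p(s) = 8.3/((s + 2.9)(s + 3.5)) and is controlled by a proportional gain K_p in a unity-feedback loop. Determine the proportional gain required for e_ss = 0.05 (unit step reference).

Steady-state error for a unit step on this type-0 loop is 1/(1 + K_p·G_p(0)).
G_p(0) = 0.8177. Require 1/(1 + K_p·0.8177) = 0.05, so 1 + 0.8177·K_p = 20.
K_p = (20 − 1)/0.8177 = 23.2.

K_p = 23.2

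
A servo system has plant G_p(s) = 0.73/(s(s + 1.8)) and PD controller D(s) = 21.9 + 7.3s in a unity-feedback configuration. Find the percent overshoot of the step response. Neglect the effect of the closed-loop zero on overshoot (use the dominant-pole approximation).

Forward path: (21.9 + 7.3s)·0.73/(s(s+1.8)). The closed-loop characteristic equation is s² + (1.8 + 0.73·7.3)s + 0.73·21.9 = 0.
That is s² + 7.129s + 15.99 = 0, so ω_n = 3.998 rad/s and ζ = 7.129/(2·3.998) = 0.8915.
%OS = 100·exp(−πζ/√(1−ζ²)) = 0.207%.

0.207%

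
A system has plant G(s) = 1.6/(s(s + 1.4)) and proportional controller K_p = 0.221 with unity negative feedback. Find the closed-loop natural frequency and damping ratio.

1 + K_p·G(s) = 0 gives s² + 1.4s + 0.3536 = 0.
Matching s² + 2ζω_n s + ω_n²: ω_n = √0.3536 = 0.5946 rad/s and 2ζω_n = 1.4, so ζ = 1.4/(2·0.5946) = 1.18.

ω_n = 0.595 rad/s, ζ = 1.18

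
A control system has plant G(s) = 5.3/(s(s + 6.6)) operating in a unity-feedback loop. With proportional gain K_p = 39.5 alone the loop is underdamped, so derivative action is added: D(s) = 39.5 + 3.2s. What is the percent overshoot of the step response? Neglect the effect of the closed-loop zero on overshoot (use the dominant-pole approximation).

Forward path: (39.5 + 3.2s)·5.3/(s(s+6.6)). The closed-loop characteristic equation is s² + (6.6 + 5.3·3.2)s + 5.3·39.5 = 0.
That is s² + 23.56s + 209.3 = 0, so ω_n = 14.47 rad/s and ζ = 23.56/(2·14.47) = 0.8142.
%OS = 100·exp(−πζ/√(1−ζ²)) = 1.22%.

1.22%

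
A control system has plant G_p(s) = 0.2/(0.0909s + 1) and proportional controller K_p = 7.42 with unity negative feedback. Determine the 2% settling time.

Closed loop: T(s) = K_p·G_p/(1+K_p·G_p) = 1.484/(0.0909s + 1 + 1.484), with pole at s = −(1 + 1.484)/0.0909 = −27.33.
τ = 1/27.33 = 0.03659 s, so 2% settling time ≈ 4τ = 0.146 s.

T_s ≈ 0.146 s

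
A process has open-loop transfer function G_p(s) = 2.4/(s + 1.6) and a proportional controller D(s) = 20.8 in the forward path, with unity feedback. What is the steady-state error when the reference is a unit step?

0.0311

The loop is type 0. Static position error constant K_pos = D(0)·G_p(0) = 20.8·1.5 = 31.2.
Steady-state error to a unit step: e_ss = 1/(1+K_pos) = 1/32.2 = 0.0311.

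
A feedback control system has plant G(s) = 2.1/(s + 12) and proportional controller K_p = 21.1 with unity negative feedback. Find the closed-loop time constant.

τ = 0.0178 s

Closed-loop transfer function: T(s) = K_p·G(s)/(1 + K_p·G(s)) = 44.31/(s + 12 + 44.31) = 44.31/(s + 56.31).
Time constant τ = 1/56.31 = 0.0178 s.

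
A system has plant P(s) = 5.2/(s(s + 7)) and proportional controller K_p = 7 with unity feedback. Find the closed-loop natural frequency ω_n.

ω_n = 6.03 rad/s

With unity feedback the closed-loop characteristic equation is s² + 7s + 7·5.2 = s² + 7s + 36.4 = 0.
So ω_n² = 36.4 ⇒ ω_n = 6.033 rad/s, and ζ = 7/(2ω_n) = 0.58.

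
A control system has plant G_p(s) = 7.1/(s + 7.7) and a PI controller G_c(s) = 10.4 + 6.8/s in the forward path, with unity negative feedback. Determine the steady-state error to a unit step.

The open loop G_c(s)G_p(s) has a pole at the origin (type 1), so the static position error constant is infinite and e_ss = 1/(1+∞) = 0.

0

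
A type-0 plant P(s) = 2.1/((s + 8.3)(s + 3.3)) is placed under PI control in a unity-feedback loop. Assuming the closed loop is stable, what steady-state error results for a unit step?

0

The PI controller's integrator makes the forward path type 1, so e_ss to a step is zero.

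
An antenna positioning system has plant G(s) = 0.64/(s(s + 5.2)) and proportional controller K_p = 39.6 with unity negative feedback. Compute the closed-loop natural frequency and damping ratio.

ω_n = 5.03 rad/s, ζ = 0.516

With unity feedback the closed-loop characteristic equation is s² + 5.2s + 39.6·0.64 = s² + 5.2s + 25.34 = 0.
Matching s² + 2ζω_n s + ω_n²: ω_n = √25.34 = 5.034 rad/s and 2ζω_n = 5.2, so ζ = 5.2/(2·5.034) = 0.516.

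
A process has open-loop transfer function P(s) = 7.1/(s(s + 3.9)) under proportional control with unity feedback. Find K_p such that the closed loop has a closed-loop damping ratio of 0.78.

Closed-loop characteristic equation: s² + 3.9s + K_p·7.1 = 0.
So ω_n = √(7.1K_p) and 2ζω_n = 3.9, giving ζ = 3.9/(2√(7.1K_p)).
Setting ζ = 0.78: √(7.1K_p) = 3.9/(2·0.78) = 2.5, so K_p = 6.25/7.1 = 0.88.

K_p = 0.88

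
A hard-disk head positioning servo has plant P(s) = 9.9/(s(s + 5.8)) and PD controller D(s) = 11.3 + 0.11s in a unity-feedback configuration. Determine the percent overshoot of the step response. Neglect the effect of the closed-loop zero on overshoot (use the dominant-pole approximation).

33.9%

Forward path: (11.3 + 0.11s)·9.9/(s(s+5.8)). The closed-loop characteristic equation is s² + (5.8 + 9.9·0.11)s + 9.9·11.3 = 0.
That is s² + 6.889s + 111.9 = 0, so ω_n = 10.58 rad/s and ζ = 6.889/(2·10.58) = 0.3257.
%OS = 100·exp(−πζ/√(1−ζ²)) = 33.9%.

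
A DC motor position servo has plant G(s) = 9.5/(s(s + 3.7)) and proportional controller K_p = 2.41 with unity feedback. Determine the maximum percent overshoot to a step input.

Closed-loop characteristic equation: s² + 3.7s + 22.9 = 0, so ω_n = 4.785 rad/s and ζ = 3.7/(2·4.785) = 0.3866.
%OS = 100·exp(−πζ/√(1−ζ²)) = 100·exp(−π·0.3866/√0.8505) = 26.8%.

26.8%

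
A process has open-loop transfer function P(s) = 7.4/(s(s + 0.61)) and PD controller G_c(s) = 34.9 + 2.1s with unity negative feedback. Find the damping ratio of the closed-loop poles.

ζ = 0.502

Forward path: (34.9 + 2.1s)·7.4/(s(s+0.61)). The closed-loop characteristic equation is s² + (0.61 + 7.4·2.1)s + 7.4·34.9 = 0.
That is s² + 16.15s + 258.3 = 0, so ω_n = 16.07 rad/s and ζ = 16.15/(2·16.07) = 0.5025.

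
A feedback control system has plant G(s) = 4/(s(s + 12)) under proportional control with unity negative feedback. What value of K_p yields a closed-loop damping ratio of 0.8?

K_p = 14.1

Closed-loop characteristic equation: s² + 12s + K_p·4 = 0.
So ω_n = √(4K_p) and 2ζω_n = 12, giving ζ = 12/(2√(4K_p)).
Setting ζ = 0.8: √(4K_p) = 12/(2·0.8) = 7.5, so K_p = 56.25/4 = 14.1.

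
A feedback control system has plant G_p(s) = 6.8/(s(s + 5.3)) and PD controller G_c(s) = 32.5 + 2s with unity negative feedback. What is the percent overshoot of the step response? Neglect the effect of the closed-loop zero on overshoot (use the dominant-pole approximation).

7.52%

Forward path: (32.5 + 2s)·6.8/(s(s+5.3)). The closed-loop characteristic equation is s² + (5.3 + 6.8·2)s + 6.8·32.5 = 0.
That is s² + 18.9s + 221 = 0, so ω_n = 14.87 rad/s and ζ = 18.9/(2·14.87) = 0.6357.
%OS = 100·exp(−πζ/√(1−ζ²)) = 7.52%.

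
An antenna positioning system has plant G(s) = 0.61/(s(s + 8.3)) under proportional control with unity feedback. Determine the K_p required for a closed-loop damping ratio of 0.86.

Closed-loop characteristic equation: s² + 8.3s + K_p·0.61 = 0.
So ω_n = √(0.61K_p) and 2ζω_n = 8.3, giving ζ = 8.3/(2√(0.61K_p)).
Setting ζ = 0.86: √(0.61K_p) = 8.3/(2·0.86) = 4.826, so K_p = 23.29/0.61 = 38.2.

K_p = 38.2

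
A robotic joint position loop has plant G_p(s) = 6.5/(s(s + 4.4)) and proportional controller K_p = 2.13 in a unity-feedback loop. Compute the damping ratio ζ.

With unity feedback the closed-loop characteristic equation is s² + 4.4s + 2.13·6.5 = s² + 4.4s + 13.84 = 0.
Matching s² + 2ζω_n s + ω_n²: ω_n = √13.84 = 3.721 rad/s and 2ζω_n = 4.4, so ζ = 4.4/(2·3.721) = 0.591.

ζ = 0.591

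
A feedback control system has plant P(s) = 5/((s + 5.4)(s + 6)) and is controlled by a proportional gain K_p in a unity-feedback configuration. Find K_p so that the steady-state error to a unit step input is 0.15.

K_p = 36.7

For a type-0 loop with proportional control, e_ss = 1/(1 + K_p·P(0)).
P(0) = 0.1543. Require 1/(1 + K_p·0.1543) = 0.15, so 1 + 0.1543·K_p = 6.667.
K_p = (6.667 − 1)/0.1543 = 36.7.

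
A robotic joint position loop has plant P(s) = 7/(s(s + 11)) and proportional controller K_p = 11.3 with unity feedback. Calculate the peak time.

The closed-loop denominator s² + 11s + 79.1 gives ω_n = √79.1 = 8.894 and ζ = 11/(2ω_n) = 0.6184.
Damped frequency ω_d = ω_n√(1−ζ²) = 6.989 rad/s, so peak time T_p = π/ω_d = 0.449 s.

T_p = 0.449 s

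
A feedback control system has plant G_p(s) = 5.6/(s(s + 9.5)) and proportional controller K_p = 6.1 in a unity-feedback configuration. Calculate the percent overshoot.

The closed-loop denominator s² + 9.5s + 34.16 gives ω_n = √34.16 = 5.845 and ζ = 9.5/(2ω_n) = 0.8127.
%OS = 100·exp(−πζ/√(1−ζ²)) = 100·exp(−π·0.8127/√0.3395) = 1.25%.

1.25%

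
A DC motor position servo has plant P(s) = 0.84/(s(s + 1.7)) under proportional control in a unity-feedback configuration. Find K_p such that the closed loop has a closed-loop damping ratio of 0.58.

K_p = 2.56

Closed-loop characteristic equation: s² + 1.7s + K_p·0.84 = 0.
So ω_n = √(0.84K_p) and 2ζω_n = 1.7, giving ζ = 1.7/(2√(0.84K_p)).
Setting ζ = 0.58: √(0.84K_p) = 1.7/(2·0.58) = 1.466, so K_p = 2.148/0.84 = 2.56.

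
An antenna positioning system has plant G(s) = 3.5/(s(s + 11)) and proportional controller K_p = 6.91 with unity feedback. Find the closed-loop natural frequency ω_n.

ω_n = 4.92 rad/s

The closed-loop denominator is s(s+11) + 6.91·3.5 = s² + 11s + 24.19.
Matching s² + 2ζω_n s + ω_n²: ω_n = √24.19 = 4.918 rad/s and 2ζω_n = 11, so ζ = 11/(2·4.918) = 1.12.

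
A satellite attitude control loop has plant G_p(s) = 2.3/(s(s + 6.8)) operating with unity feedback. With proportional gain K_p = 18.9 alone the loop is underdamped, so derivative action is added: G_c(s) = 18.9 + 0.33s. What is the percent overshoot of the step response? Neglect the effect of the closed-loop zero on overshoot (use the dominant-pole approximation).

11.1%

Forward path: (18.9 + 0.33s)·2.3/(s(s+6.8)). The closed-loop characteristic equation is s² + (6.8 + 2.3·0.33)s + 2.3·18.9 = 0.
That is s² + 7.559s + 43.47 = 0, so ω_n = 6.593 rad/s and ζ = 7.559/(2·6.593) = 0.5732.
%OS = 100·exp(−πζ/√(1−ζ²)) = 11.1%.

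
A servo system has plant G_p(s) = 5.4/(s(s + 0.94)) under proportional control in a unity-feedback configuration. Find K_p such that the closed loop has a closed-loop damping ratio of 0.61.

Closed-loop characteristic equation: s² + 0.94s + K_p·5.4 = 0.
So ω_n = √(5.4K_p) and 2ζω_n = 0.94, giving ζ = 0.94/(2√(5.4K_p)).
Setting ζ = 0.61: √(5.4K_p) = 0.94/(2·0.61) = 0.7705, so K_p = 0.5937/5.4 = 0.11.

K_p = 0.11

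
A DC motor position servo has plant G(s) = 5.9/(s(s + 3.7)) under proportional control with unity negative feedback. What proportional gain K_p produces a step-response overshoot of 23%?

From %OS = 100·exp(−πζ/√(1−ζ²)) = 23%, ζ = −ln(0.23)/√(π²+ln²(0.23)) = 0.4237.
Characteristic equation s² + 3.7s + 5.9K_p = 0 gives ζ = 3.7/(2√(5.9K_p)).
Setting ζ = 0.4237: √(5.9K_p) = 3.7/(2·0.4237) = 4.366, so K_p = 19.06/5.9 = 3.23.

K_p = 3.23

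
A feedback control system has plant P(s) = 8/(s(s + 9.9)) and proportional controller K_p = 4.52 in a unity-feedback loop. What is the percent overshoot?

Closed-loop characteristic equation: s² + 9.9s + 36.16 = 0, so ω_n = 6.013 rad/s and ζ = 9.9/(2·6.013) = 0.8232.
%OS = 100·exp(−πζ/√(1−ζ²)) = 100·exp(−π·0.8232/√0.3224) = 1.05%.

1.05%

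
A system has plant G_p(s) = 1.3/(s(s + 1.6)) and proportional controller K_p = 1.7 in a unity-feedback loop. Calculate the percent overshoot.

13.5%

From 1 + K_pG_p(s) = 0: s² + 1.6s + 2.21 = 0 ⇒ ω_n = 1.487, ζ = 0.5381.
%OS = 100·exp(−πζ/√(1−ζ²)) = 100·exp(−π·0.5381/√0.7104) = 13.5%.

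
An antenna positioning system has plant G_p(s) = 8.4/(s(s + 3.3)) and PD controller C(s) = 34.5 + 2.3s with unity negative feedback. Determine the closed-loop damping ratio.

ζ = 0.664

Forward path: (34.5 + 2.3s)·8.4/(s(s+3.3)). The closed-loop characteristic equation is s² + (3.3 + 8.4·2.3)s + 8.4·34.5 = 0.
That is s² + 22.62s + 289.8 = 0, so ω_n = 17.02 rad/s and ζ = 22.62/(2·17.02) = 0.6644.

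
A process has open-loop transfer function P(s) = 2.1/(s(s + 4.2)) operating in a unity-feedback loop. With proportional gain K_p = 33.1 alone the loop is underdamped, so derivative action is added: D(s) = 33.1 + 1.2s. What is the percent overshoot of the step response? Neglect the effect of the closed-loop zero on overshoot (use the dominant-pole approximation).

25.1%

Forward path: (33.1 + 1.2s)·2.1/(s(s+4.2)). The closed-loop characteristic equation is s² + (4.2 + 2.1·1.2)s + 2.1·33.1 = 0.
That is s² + 6.72s + 69.51 = 0, so ω_n = 8.337 rad/s and ζ = 6.72/(2·8.337) = 0.403.
%OS = 100·exp(−πζ/√(1−ζ²)) = 25.1%.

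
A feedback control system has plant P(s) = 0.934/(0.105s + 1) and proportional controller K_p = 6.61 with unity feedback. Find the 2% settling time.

Closed loop: T(s) = K_p·P/(1+K_p·P) = 6.174/(0.105s + 1 + 6.174), with pole at s = −(1 + 6.174)/0.105 = −68.32.
τ = 1/68.32 = 0.01464 s, so 2% settling time ≈ 4τ = 0.0585 s.

T_s ≈ 0.0585 s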